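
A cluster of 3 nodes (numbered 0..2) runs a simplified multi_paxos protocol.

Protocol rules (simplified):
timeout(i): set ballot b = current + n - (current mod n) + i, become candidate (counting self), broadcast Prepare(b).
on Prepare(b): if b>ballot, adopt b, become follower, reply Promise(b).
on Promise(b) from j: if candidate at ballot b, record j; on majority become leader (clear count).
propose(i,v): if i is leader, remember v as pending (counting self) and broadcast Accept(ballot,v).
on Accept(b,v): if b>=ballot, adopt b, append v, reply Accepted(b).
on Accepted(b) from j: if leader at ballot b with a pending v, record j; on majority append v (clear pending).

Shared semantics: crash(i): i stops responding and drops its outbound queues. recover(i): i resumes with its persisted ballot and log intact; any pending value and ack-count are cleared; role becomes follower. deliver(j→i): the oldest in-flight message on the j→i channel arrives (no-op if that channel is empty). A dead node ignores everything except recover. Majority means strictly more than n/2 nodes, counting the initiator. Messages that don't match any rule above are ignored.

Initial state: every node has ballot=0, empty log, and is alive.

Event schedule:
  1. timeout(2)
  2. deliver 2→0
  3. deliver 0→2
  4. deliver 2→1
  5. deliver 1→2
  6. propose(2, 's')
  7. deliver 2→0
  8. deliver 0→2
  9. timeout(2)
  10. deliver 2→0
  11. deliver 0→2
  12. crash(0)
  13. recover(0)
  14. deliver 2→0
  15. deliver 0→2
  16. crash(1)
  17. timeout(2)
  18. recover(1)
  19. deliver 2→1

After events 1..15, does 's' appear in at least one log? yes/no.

e1 timeout(2): 2[cand,b=5,-]
e2 deliver 2→0: 0[foll,b=5,-]
e3 deliver 0→2: 2[lead,b=5,-]
e4 deliver 2→1: 1[foll,b=5,-]
e5 deliver 1→2: ·
e6 propose(2,'s'): ·
e7 deliver 2→0: 0[foll,b=5,s]
e8 deliver 0→2: 2[lead,b=5,s]
e9 timeout(2): 2[cand,b=8,s]
e10 deliver 2→0: 0[foll,b=8,s]
e11 deliver 0→2: 2[lead,b=8,s]
e12 crash(0): 0[✗foll,b=8,s]
e13 recover(0): 0[foll,b=8,s]
e14 deliver 2→0: ·
e15 deliver 0→2: ·

yes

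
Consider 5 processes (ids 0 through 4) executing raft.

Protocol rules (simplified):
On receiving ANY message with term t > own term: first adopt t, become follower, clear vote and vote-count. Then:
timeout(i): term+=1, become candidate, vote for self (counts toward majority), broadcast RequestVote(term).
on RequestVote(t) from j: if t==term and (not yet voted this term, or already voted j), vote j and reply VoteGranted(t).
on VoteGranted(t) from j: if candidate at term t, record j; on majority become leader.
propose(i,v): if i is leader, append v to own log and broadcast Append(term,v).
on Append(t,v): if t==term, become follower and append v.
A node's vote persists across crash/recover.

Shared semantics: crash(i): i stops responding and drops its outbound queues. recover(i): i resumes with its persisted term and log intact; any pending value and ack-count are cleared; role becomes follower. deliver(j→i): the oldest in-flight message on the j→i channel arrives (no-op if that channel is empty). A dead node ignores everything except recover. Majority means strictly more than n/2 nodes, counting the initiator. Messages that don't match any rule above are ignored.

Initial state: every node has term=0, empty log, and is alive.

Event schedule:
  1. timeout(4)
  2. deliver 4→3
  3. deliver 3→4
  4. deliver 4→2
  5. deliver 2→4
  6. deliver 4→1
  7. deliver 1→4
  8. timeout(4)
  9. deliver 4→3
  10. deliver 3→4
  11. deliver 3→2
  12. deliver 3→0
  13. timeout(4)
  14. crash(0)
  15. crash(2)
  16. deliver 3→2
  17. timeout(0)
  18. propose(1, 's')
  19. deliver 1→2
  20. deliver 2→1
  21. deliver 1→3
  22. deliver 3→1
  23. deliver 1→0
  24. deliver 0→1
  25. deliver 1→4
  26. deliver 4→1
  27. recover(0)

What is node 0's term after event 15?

[1] timeout(4) → N4(cand t1 [-])
[2] deliver 4→3 → N3(foll t1 [-])
[3] deliver 3→4 → ∅
[4] deliver 4→2 → N2(foll t1 [-])
[5] deliver 2→4 → N4(lead t1 [-])
[6] deliver 4→1 → N1(foll t1 [-])
[7] deliver 1→4 → ∅
[8] timeout(4) → N4(cand t2 [-])
[9] deliver 4→3 → N3(foll t2 [-])
[10] deliver 3→4 → ∅
[11] deliver 3→2 → ∅
[12] deliver 3→0 → ∅
[13] timeout(4) → N4(cand t3 [-])
[14] crash(0) → N0(✗foll t0 [-])
[15] crash(2) → N2(✗foll t1 [-])

0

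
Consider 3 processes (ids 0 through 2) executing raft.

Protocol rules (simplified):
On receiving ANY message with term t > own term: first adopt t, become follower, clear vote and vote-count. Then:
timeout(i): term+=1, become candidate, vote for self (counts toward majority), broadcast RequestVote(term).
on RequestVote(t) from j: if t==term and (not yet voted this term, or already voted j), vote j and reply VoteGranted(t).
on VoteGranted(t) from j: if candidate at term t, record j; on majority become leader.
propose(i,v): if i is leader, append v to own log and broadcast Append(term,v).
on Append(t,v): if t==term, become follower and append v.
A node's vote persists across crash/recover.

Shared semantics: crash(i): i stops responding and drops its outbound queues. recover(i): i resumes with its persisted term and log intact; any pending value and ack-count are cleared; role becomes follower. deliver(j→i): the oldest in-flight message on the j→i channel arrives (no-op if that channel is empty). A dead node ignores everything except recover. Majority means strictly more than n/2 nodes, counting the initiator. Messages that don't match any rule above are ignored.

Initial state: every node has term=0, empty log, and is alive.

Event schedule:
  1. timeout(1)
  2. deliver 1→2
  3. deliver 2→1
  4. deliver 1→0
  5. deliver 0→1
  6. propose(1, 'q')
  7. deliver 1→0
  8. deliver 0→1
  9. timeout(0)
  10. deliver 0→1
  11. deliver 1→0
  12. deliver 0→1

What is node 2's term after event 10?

1

step 1 timeout(1): 1={cand,t=1,log=-}
step 2 deliver 1→2: 2={foll,t=1,log=-}
step 3 deliver 2→1: 1={lead,t=1,log=-}
step 4 deliver 1→0: 0={foll,t=1,log=-}
step 5 deliver 0→1: —
step 6 propose(1,'q'): 1={lead,t=1,log=q}
step 7 deliver 1→0: 0={foll,t=1,log=q}
step 8 deliver 0→1: —
step 9 timeout(0): 0={cand,t=2,log=q}
step 10 deliver 0→1: 1={foll,t=2,log=q}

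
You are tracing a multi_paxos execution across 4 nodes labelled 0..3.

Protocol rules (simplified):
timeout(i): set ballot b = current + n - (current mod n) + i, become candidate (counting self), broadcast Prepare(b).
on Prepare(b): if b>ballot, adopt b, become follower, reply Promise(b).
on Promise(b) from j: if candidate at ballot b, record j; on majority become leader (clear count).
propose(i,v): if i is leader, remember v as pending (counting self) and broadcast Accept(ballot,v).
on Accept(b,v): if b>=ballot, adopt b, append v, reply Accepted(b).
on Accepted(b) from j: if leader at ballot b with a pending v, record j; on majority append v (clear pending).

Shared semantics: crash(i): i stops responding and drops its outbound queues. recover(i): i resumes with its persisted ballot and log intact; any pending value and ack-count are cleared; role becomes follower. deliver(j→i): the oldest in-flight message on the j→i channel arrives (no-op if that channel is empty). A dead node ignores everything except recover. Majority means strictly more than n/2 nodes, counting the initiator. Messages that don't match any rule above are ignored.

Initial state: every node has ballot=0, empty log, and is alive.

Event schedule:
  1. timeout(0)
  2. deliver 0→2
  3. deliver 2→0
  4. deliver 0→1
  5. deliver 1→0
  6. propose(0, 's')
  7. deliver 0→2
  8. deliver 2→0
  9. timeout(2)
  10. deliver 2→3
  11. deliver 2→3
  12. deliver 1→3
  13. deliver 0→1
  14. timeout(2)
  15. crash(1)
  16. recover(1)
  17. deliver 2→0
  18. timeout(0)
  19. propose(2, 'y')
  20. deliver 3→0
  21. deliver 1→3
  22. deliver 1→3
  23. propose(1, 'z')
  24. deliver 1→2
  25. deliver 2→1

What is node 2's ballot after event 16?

14

after 1 — timeout(0): n0:cand/b4/[-]
after 2 — deliver 0→2: n2:foll/b4/[-]
after 3 — deliver 2→0: ·
after 4 — deliver 0→1: n1:foll/b4/[-]
after 5 — deliver 1→0: n0:lead/b4/[-]
after 6 — propose(0,'s'): ·
after 7 — deliver 0→2: n2:foll/b4/[s]
after 8 — deliver 2→0: ·
after 9 — timeout(2): n2:cand/b10/[s]
after 10 — deliver 2→3: n3:foll/b10/[-]
after 11 — deliver 2→3: ·
after 12 — deliver 1→3: ·
after 13 — deliver 0→1: n1:foll/b4/[s]
after 14 — timeout(2): n2:cand/b14/[s]
after 15 — crash(1): n1:✗foll/b4/[s]
after 16 — recover(1): n1:foll/b4/[s]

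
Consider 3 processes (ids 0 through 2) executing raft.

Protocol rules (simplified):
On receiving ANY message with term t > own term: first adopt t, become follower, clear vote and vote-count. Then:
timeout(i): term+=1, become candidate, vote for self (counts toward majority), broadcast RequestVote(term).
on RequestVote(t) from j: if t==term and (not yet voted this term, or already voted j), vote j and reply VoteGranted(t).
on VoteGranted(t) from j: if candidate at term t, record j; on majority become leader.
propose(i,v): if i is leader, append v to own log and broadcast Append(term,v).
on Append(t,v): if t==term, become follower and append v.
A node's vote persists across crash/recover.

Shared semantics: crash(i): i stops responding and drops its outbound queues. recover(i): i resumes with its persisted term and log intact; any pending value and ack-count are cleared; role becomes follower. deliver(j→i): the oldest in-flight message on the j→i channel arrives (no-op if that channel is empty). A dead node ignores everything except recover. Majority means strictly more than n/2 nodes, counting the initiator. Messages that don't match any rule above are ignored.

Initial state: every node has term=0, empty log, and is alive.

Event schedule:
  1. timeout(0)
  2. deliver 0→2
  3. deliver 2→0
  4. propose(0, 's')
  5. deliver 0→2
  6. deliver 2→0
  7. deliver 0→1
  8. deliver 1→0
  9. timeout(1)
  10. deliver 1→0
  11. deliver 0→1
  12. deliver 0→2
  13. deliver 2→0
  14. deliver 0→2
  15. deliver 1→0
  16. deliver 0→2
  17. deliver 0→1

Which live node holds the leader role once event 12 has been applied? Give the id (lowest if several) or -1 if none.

-1

[1] timeout(0) → N0(cand t1 [-])
[2] deliver 0→2 → N2(foll t1 [-])
[3] deliver 2→0 → N0(lead t1 [-])
[4] propose(0,'s') → N0(lead t1 [s])
[5] deliver 0→2 → N2(foll t1 [s])
[6] deliver 2→0 → ∅
[7] deliver 0→1 → N1(foll t1 [-])
[8] deliver 1→0 → ∅
[9] timeout(1) → N1(cand t2 [-])
[10] deliver 1→0 → N0(foll t2 [s])
[11] deliver 0→1 → ∅
[12] deliver 0→2 → ∅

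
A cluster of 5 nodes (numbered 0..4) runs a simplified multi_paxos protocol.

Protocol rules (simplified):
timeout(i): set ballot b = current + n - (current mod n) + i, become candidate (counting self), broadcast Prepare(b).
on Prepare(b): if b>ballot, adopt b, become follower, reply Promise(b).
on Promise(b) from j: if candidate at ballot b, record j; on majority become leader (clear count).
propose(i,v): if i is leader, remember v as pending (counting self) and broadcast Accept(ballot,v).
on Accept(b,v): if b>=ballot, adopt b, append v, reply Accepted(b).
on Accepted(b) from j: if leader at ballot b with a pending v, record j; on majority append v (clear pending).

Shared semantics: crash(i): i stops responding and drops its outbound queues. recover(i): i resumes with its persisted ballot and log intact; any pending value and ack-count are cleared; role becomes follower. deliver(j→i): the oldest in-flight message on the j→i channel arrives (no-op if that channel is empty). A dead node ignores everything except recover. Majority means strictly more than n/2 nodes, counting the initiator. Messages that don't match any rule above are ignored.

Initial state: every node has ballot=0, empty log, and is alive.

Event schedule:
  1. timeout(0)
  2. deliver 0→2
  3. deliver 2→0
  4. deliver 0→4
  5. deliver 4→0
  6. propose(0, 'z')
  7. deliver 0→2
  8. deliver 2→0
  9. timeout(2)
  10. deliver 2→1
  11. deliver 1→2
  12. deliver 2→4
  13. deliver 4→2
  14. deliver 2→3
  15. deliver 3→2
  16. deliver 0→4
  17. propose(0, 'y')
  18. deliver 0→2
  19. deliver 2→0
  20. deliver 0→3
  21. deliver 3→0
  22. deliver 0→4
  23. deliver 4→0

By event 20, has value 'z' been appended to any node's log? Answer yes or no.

[1] timeout(0) → N0(cand b5 [-])
[2] deliver 0→2 → N2(foll b5 [-])
[3] deliver 2→0 → ∅
[4] deliver 0→4 → N4(foll b5 [-])
[5] deliver 4→0 → N0(lead b5 [-])
[6] propose(0,'z') → ∅
[7] deliver 0→2 → N2(foll b5 [z])
[8] deliver 2→0 → ∅
[9] timeout(2) → N2(cand b12 [z])
[10] deliver 2→1 → N1(foll b12 [-])
[11] deliver 1→2 → ∅
[12] deliver 2→4 → N4(foll b12 [-])
[13] deliver 4→2 → N2(lead b12 [z])
[14] deliver 2→3 → N3(foll b12 [-])
[15] deliver 3→2 → ∅
[16] deliver 0→4 → ∅
[17] propose(0,'y') → ∅
[18] deliver 0→2 → ∅
[19] deliver 2→0 → N0(foll b12 [-])
[20] deliver 0→3 → ∅

yes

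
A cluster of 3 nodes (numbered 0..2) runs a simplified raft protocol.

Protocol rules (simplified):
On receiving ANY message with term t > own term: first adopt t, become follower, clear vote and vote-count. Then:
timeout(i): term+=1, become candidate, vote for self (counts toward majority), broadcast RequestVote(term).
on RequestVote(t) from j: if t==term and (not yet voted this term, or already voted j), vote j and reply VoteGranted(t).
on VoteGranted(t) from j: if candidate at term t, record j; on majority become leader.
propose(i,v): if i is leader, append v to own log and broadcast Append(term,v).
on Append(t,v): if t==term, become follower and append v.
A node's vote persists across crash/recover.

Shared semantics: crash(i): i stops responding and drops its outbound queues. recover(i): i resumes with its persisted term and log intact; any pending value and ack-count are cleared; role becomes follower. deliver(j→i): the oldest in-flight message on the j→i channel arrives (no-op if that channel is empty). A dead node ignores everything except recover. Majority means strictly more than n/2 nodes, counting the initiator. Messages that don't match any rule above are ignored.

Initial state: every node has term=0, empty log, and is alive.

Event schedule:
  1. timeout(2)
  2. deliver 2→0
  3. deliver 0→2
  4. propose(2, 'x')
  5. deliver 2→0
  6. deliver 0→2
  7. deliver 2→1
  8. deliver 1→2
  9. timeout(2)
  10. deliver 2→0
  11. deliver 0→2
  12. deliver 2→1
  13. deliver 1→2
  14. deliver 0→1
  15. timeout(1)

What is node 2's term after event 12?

2

after 1 — timeout(2): n2:cand/t1/[-]
after 2 — deliver 2→0: n0:foll/t1/[-]
after 3 — deliver 0→2: n2:lead/t1/[-]
after 4 — propose(2,'x'): n2:lead/t1/[x]
after 5 — deliver 2→0: n0:foll/t1/[x]
after 6 — deliver 0→2: ·
after 7 — deliver 2→1: n1:foll/t1/[-]
after 8 — deliver 1→2: ·
after 9 — timeout(2): n2:cand/t2/[x]
after 10 — deliver 2→0: n0:foll/t2/[x]
after 11 — deliver 0→2: n2:lead/t2/[x]
after 12 — deliver 2→1: n1:foll/t1/[x]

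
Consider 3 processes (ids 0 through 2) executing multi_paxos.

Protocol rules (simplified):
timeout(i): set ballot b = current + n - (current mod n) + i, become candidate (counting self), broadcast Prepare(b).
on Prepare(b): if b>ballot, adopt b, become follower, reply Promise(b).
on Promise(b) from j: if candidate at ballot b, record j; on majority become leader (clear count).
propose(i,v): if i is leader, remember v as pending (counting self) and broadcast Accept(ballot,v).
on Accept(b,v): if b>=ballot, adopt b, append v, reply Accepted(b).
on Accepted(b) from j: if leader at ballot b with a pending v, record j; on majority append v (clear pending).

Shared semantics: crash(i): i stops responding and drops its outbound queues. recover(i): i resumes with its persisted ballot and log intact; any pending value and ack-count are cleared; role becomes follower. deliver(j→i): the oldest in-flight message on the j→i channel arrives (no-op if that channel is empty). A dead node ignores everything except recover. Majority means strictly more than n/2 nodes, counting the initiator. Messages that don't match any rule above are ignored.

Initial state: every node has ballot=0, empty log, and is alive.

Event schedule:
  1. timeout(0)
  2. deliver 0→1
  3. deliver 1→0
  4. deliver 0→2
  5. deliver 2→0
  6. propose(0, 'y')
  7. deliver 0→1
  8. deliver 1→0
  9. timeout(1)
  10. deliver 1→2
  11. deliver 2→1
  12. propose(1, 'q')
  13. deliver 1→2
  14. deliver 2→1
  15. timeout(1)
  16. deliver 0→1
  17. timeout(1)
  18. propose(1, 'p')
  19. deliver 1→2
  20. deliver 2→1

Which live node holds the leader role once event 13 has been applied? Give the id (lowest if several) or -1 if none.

0

e1 timeout(0): 0[cand,b=3,-]
e2 deliver 0→1: 1[foll,b=3,-]
e3 deliver 1→0: 0[lead,b=3,-]
e4 deliver 0→2: 2[foll,b=3,-]
e5 deliver 2→0: ·
e6 propose(0,'y'): ·
e7 deliver 0→1: 1[foll,b=3,y]
e8 deliver 1→0: 0[lead,b=3,y]
e9 timeout(1): 1[cand,b=7,y]
e10 deliver 1→2: 2[foll,b=7,-]
e11 deliver 2→1: 1[lead,b=7,y]
e12 propose(1,'q'): ·
e13 deliver 1→2: 2[foll,b=7,q]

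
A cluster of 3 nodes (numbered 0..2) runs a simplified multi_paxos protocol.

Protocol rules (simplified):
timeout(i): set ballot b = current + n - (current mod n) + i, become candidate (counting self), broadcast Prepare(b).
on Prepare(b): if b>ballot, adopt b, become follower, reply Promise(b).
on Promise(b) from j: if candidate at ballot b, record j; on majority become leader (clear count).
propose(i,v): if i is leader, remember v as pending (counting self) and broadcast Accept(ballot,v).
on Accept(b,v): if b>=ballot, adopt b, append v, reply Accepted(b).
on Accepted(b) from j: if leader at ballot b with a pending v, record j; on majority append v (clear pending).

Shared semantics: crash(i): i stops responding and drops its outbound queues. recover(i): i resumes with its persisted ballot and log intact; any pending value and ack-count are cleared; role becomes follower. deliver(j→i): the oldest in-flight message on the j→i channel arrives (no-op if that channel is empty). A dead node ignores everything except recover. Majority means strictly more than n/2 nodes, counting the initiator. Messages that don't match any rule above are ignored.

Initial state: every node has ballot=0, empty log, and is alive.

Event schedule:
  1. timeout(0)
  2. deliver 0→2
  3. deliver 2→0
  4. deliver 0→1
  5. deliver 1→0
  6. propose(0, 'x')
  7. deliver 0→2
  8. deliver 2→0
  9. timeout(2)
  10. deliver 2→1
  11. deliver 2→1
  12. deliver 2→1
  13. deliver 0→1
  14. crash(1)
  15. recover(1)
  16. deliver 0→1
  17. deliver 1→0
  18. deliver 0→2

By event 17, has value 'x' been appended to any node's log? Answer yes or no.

yes

step 1 timeout(0): 0={cand,b=3,log=-}
step 2 deliver 0→2: 2={foll,b=3,log=-}
step 3 deliver 2→0: 0={lead,b=3,log=-}
step 4 deliver 0→1: 1={foll,b=3,log=-}
step 5 deliver 1→0: —
step 6 propose(0,'x'): —
step 7 deliver 0→2: 2={foll,b=3,log=x}
step 8 deliver 2→0: 0={lead,b=3,log=x}
step 9 timeout(2): 2={cand,b=8,log=x}
step 10 deliver 2→1: 1={foll,b=8,log=-}
step 11 deliver 2→1: —
step 12 deliver 2→1: —
step 13 deliver 0→1: —
step 14 crash(1): 1={✗foll,b=8,log=-}
step 15 recover(1): 1={foll,b=8,log=-}
step 16 deliver 0→1: —
step 17 deliver 1→0: —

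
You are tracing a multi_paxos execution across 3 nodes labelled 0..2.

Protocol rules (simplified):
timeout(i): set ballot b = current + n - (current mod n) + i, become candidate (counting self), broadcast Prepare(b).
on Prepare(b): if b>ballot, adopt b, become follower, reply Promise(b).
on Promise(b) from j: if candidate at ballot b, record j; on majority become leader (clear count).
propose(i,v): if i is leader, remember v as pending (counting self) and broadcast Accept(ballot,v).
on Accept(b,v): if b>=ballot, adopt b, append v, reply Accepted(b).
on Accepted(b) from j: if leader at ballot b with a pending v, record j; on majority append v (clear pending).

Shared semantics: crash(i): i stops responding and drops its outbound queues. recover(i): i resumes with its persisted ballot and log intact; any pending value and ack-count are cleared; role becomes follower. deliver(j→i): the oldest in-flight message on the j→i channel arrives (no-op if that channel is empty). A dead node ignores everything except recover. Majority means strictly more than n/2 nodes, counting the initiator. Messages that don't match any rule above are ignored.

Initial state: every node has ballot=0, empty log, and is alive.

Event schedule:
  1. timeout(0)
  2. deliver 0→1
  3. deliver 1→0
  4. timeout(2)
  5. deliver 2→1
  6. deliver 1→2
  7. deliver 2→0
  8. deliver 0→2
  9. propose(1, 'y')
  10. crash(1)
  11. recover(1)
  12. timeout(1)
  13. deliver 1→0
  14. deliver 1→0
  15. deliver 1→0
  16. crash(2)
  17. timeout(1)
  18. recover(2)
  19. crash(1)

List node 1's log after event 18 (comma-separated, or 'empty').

empty

after 1 — timeout(0): n0:cand/b3/[-]
after 2 — deliver 0→1: n1:foll/b3/[-]
after 3 — deliver 1→0: n0:lead/b3/[-]
after 4 — timeout(2): n2:cand/b5/[-]
after 5 — deliver 2→1: n1:foll/b5/[-]
after 6 — deliver 1→2: n2:lead/b5/[-]
after 7 — deliver 2→0: n0:foll/b5/[-]
after 8 — deliver 0→2: ·
after 9 — propose(1,'y'): ·
after 10 — crash(1): n1:✗foll/b5/[-]
after 11 — recover(1): n1:foll/b5/[-]
after 12 — timeout(1): n1:cand/b7/[-]
after 13 — deliver 1→0: n0:foll/b7/[-]
after 14 — deliver 1→0: ·
after 15 — deliver 1→0: ·
after 16 — crash(2): n2:✗lead/b5/[-]
after 17 — timeout(1): n1:cand/b10/[-]
after 18 — recover(2): n2:foll/b5/[-]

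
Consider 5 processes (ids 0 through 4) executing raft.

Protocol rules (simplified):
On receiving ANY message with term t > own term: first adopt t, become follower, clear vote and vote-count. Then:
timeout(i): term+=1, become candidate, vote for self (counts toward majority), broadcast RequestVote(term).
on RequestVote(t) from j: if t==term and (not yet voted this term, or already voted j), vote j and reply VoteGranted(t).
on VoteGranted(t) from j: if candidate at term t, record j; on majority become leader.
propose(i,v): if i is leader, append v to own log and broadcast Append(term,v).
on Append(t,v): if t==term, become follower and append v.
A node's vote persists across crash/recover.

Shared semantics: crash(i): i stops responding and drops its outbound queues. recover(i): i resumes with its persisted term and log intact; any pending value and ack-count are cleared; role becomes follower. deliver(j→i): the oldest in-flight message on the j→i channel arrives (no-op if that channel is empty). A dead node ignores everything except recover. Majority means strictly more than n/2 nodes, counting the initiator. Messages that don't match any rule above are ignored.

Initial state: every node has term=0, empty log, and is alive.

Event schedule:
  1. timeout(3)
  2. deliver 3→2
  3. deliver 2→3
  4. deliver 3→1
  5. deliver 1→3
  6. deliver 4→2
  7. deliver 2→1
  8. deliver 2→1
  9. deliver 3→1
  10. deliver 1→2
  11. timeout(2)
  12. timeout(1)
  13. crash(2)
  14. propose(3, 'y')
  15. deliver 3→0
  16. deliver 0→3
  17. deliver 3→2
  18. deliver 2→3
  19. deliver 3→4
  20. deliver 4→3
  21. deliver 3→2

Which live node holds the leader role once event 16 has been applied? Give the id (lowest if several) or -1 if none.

3

step 1 timeout(3): 3={cand,t=1,log=-}
step 2 deliver 3→2: 2={foll,t=1,log=-}
step 3 deliver 2→3: —
step 4 deliver 3→1: 1={foll,t=1,log=-}
step 5 deliver 1→3: 3={lead,t=1,log=-}
step 6 deliver 4→2: —
step 7 deliver 2→1: —
step 8 deliver 2→1: —
step 9 deliver 3→1: —
step 10 deliver 1→2: —
step 11 timeout(2): 2={cand,t=2,log=-}
step 12 timeout(1): 1={cand,t=2,log=-}
step 13 crash(2): 2={✗cand,t=2,log=-}
step 14 propose(3,'y'): 3={lead,t=1,log=y}
step 15 deliver 3→0: 0={foll,t=1,log=-}
step 16 deliver 0→3: —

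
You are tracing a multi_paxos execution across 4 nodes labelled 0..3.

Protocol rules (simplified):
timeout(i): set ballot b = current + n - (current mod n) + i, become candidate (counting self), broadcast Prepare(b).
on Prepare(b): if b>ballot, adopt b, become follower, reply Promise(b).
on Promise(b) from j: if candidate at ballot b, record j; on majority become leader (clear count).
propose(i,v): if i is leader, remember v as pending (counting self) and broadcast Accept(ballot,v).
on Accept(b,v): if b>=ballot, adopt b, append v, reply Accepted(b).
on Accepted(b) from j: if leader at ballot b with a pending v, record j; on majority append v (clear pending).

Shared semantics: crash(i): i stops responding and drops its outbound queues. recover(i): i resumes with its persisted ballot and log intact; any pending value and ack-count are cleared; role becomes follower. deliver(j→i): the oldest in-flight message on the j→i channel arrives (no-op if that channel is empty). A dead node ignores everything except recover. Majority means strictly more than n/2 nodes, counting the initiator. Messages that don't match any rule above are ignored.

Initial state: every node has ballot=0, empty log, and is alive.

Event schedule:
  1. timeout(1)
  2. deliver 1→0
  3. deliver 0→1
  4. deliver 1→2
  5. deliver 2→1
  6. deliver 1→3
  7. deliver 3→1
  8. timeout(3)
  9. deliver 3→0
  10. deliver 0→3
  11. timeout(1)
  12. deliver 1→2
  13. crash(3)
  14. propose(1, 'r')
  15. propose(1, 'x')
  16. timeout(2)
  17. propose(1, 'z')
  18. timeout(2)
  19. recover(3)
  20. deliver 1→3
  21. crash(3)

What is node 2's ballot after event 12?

9

e1 timeout(1): 1[cand,b=5,-]
e2 deliver 1→0: 0[foll,b=5,-]
e3 deliver 0→1: ·
e4 deliver 1→2: 2[foll,b=5,-]
e5 deliver 2→1: 1[lead,b=5,-]
e6 deliver 1→3: 3[foll,b=5,-]
e7 deliver 3→1: ·
e8 timeout(3): 3[cand,b=11,-]
e9 deliver 3→0: 0[foll,b=11,-]
e10 deliver 0→3: ·
e11 timeout(1): 1[cand,b=9,-]
e12 deliver 1→2: 2[foll,b=9,-]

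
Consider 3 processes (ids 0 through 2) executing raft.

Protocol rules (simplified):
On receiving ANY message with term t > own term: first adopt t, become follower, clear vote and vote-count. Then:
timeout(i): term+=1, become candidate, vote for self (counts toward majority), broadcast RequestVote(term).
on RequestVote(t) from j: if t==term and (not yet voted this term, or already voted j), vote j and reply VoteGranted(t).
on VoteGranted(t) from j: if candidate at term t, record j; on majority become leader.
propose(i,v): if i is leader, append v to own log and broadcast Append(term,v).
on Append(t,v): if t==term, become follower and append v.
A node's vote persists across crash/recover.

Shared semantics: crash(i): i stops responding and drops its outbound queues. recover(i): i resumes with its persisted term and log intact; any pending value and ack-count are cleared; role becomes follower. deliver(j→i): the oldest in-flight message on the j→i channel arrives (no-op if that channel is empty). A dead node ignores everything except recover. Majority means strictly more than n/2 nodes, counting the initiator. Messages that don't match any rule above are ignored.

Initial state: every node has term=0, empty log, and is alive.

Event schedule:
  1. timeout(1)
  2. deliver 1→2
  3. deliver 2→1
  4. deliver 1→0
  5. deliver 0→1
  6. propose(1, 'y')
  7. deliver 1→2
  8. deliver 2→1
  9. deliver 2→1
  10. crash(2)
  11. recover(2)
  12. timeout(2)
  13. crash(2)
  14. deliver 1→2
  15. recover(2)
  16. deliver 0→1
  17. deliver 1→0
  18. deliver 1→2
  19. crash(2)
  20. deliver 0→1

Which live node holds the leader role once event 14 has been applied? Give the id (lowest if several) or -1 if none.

[1] timeout(1) → N1(cand t1 [-])
[2] deliver 1→2 → N2(foll t1 [-])
[3] deliver 2→1 → N1(lead t1 [-])
[4] deliver 1→0 → N0(foll t1 [-])
[5] deliver 0→1 → ∅
[6] propose(1,'y') → N1(lead t1 [y])
[7] deliver 1→2 → N2(foll t1 [y])
[8] deliver 2→1 → ∅
[9] deliver 2→1 → ∅
[10] crash(2) → N2(✗foll t1 [y])
[11] recover(2) → N2(foll t1 [y])
[12] timeout(2) → N2(cand t2 [y])
[13] crash(2) → N2(✗cand t2 [y])
[14] deliver 1→2 → ∅

1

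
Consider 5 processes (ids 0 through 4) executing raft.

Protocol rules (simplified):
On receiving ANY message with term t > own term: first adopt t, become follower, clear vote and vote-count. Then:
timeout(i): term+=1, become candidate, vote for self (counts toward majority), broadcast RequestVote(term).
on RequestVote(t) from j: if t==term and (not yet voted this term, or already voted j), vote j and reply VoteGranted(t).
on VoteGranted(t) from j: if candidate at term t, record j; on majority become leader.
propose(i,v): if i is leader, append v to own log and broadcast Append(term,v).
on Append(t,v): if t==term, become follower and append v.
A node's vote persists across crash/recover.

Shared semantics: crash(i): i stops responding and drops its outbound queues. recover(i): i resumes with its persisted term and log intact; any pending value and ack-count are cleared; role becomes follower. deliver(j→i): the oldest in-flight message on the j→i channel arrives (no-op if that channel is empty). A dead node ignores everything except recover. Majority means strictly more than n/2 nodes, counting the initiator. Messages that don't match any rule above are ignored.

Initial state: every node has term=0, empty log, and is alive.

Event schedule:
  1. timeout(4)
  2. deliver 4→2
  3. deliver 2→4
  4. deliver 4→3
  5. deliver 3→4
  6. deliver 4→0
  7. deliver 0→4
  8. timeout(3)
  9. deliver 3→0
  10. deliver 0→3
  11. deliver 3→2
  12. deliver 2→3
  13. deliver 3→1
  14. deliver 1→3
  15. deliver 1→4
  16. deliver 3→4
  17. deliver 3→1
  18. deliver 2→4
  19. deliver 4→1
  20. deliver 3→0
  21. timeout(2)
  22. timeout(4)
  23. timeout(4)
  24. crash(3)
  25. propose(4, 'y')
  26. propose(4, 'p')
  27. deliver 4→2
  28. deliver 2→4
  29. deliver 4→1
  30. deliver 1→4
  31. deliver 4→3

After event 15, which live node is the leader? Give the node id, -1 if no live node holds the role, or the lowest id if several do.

3

1. timeout(4):  <4:cand t1 ->
2. deliver 4→2:  <2:foll t1 ->
3. deliver 2→4:  nop
4. deliver 4→3:  <3:foll t1 ->
5. deliver 3→4:  <4:lead t1 ->
6. deliver 4→0:  <0:foll t1 ->
7. deliver 0→4:  nop
8. timeout(3):  <3:cand t2 ->
9. deliver 3→0:  <0:foll t2 ->
10. deliver 0→3:  nop
11. deliver 3→2:  <2:foll t2 ->
12. deliver 2→3:  <3:lead t2 ->
13. deliver 3→1:  <1:foll t2 ->
14. deliver 1→3:  nop
15. deliver 1→4:  nop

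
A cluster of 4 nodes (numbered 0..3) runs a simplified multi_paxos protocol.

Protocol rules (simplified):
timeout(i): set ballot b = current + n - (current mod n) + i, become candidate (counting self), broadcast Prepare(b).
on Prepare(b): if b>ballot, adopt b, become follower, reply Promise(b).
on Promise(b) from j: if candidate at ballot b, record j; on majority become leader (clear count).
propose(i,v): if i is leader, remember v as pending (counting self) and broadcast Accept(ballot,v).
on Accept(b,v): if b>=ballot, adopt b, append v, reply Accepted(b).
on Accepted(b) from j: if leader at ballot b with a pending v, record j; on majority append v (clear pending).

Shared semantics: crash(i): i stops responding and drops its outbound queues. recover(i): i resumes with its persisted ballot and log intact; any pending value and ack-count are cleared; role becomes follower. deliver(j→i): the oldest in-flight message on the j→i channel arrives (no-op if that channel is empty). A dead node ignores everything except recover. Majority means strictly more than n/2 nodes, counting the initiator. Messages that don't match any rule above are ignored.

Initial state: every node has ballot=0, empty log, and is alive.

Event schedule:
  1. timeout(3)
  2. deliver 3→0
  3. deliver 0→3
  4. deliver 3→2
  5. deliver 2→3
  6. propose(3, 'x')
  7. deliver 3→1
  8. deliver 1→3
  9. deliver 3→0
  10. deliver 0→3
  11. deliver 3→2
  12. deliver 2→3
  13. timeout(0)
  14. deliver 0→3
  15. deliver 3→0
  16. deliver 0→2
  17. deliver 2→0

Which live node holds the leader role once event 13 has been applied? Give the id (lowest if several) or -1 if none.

1. timeout(3):  <3:cand b7 ->
2. deliver 3→0:  <0:foll b7 ->
3. deliver 0→3:  nop
4. deliver 3→2:  <2:foll b7 ->
5. deliver 2→3:  <3:lead b7 ->
6. propose(3,'x'):  nop
7. deliver 3→1:  <1:foll b7 ->
8. deliver 1→3:  nop
9. deliver 3→0:  <0:foll b7 x>
10. deliver 0→3:  nop
11. deliver 3→2:  <2:foll b7 x>
12. deliver 2→3:  <3:lead b7 x>
13. timeout(0):  <0:cand b8 x>

3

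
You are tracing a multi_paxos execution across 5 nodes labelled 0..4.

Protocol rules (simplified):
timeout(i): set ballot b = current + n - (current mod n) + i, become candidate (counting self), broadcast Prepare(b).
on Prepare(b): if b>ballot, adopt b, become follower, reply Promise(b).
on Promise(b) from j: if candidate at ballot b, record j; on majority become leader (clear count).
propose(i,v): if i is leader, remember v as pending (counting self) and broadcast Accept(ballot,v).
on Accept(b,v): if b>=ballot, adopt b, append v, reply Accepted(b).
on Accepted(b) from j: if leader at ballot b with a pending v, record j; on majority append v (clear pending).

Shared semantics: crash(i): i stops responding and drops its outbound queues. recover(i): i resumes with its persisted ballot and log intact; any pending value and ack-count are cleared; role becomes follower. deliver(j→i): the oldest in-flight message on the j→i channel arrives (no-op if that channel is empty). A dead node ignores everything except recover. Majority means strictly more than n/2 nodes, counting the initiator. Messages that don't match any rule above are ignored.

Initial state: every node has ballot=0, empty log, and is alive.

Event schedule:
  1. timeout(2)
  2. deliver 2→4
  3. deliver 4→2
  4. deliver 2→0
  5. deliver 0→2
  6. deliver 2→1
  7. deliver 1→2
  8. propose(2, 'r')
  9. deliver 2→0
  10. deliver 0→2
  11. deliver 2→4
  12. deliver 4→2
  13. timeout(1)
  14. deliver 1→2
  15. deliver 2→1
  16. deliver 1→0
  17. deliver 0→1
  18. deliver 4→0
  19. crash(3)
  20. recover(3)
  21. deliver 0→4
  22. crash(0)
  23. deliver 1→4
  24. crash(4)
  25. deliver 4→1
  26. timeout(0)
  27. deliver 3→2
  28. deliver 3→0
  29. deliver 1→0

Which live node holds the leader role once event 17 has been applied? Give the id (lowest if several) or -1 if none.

-1

e1 timeout(2): 2[cand,b=7,-]
e2 deliver 2→4: 4[foll,b=7,-]
e3 deliver 4→2: ·
e4 deliver 2→0: 0[foll,b=7,-]
e5 deliver 0→2: 2[lead,b=7,-]
e6 deliver 2→1: 1[foll,b=7,-]
e7 deliver 1→2: ·
e8 propose(2,'r'): ·
e9 deliver 2→0: 0[foll,b=7,r]
e10 deliver 0→2: ·
e11 deliver 2→4: 4[foll,b=7,r]
e12 deliver 4→2: 2[lead,b=7,r]
e13 timeout(1): 1[cand,b=11,-]
e14 deliver 1→2: 2[foll,b=11,r]
e15 deliver 2→1: ·
e16 deliver 1→0: 0[foll,b=11,r]
e17 deliver 0→1: ·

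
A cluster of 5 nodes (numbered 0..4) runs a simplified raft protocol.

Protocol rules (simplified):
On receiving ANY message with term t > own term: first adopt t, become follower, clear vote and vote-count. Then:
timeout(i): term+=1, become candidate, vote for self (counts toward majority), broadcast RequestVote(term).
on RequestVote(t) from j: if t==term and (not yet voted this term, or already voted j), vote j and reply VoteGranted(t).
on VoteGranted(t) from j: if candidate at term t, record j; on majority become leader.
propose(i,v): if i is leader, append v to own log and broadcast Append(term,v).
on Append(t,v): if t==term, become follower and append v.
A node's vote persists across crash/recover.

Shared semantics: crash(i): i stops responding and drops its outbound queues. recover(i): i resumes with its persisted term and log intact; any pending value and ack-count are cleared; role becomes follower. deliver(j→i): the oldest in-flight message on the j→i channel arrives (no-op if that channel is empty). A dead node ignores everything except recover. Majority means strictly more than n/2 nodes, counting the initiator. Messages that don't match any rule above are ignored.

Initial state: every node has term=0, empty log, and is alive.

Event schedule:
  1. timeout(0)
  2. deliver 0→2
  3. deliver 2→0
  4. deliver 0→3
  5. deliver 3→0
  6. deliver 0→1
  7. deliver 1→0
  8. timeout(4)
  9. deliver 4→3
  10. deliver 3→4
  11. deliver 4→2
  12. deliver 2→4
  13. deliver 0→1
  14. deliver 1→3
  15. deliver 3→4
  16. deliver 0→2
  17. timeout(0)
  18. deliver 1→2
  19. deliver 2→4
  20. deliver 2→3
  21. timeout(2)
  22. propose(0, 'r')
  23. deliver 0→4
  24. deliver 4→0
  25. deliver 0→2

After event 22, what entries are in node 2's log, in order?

empty

1. timeout(0):  <0:cand t1 ->
2. deliver 0→2:  <2:foll t1 ->
3. deliver 2→0:  nop
4. deliver 0→3:  <3:foll t1 ->
5. deliver 3→0:  <0:lead t1 ->
6. deliver 0→1:  <1:foll t1 ->
7. deliver 1→0:  nop
8. timeout(4):  <4:cand t1 ->
9. deliver 4→3:  nop
10. deliver 3→4:  nop
11. deliver 4→2:  nop
12. deliver 2→4:  nop
13. deliver 0→1:  nop
14. deliver 1→3:  nop
15. deliver 3→4:  nop
16. deliver 0→2:  nop
17. timeout(0):  <0:cand t2 ->
18. deliver 1→2:  nop
19. deliver 2→4:  nop
20. deliver 2→3:  nop
21. timeout(2):  <2:cand t2 ->
22. propose(0,'r'):  nop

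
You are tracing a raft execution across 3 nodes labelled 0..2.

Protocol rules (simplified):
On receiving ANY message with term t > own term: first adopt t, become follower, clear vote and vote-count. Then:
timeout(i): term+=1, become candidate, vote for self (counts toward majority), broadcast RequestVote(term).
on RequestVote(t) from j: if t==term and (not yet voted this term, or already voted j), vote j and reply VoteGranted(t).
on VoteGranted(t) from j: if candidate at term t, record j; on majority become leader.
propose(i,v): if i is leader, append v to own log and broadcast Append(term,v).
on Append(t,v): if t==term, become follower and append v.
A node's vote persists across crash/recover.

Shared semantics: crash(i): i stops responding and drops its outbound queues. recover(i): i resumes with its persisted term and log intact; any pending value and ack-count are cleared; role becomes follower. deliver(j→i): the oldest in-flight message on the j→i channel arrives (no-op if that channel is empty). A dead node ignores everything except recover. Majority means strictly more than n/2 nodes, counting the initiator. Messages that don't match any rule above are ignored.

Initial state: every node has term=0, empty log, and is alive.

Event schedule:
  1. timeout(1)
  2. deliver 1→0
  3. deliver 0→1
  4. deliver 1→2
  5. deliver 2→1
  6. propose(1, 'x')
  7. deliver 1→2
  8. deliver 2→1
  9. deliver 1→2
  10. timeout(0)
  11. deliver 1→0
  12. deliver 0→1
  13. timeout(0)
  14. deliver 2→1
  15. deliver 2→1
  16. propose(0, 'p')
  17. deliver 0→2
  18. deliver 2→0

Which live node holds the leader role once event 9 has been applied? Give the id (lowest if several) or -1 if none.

1

[1] timeout(1) → N1(cand t1 [-])
[2] deliver 1→0 → N0(foll t1 [-])
[3] deliver 0→1 → N1(lead t1 [-])
[4] deliver 1→2 → N2(foll t1 [-])
[5] deliver 2→1 → ∅
[6] propose(1,'x') → N1(lead t1 [x])
[7] deliver 1→2 → N2(foll t1 [x])
[8] deliver 2→1 → ∅
[9] deliver 1→2 → ∅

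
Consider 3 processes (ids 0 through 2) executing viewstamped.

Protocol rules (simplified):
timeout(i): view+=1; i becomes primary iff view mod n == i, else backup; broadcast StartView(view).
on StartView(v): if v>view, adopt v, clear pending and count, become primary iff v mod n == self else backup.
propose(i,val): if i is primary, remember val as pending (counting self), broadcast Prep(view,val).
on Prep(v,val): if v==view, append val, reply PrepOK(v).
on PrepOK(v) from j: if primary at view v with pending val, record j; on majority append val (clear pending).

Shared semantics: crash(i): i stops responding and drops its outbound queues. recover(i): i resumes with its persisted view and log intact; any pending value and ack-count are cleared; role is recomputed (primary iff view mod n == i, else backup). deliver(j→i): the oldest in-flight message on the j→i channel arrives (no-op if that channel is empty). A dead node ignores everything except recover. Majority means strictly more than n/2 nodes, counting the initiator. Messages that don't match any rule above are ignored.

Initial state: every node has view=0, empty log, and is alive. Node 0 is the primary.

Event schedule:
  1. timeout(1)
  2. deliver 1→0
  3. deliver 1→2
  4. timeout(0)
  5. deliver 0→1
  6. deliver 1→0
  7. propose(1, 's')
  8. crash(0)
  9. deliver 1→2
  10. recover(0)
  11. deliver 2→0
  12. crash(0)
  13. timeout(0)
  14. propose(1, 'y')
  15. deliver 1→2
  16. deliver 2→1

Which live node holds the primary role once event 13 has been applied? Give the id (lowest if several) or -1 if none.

-1

e1 timeout(1): 1[prim,v=1,-]
e2 deliver 1→0: 0[back,v=1,-]
e3 deliver 1→2: 2[back,v=1,-]
e4 timeout(0): 0[back,v=2,-]
e5 deliver 0→1: 1[back,v=2,-]
e6 deliver 1→0: ·
e7 propose(1,'s'): ·
e8 crash(0): 0[✗back,v=2,-]
e9 deliver 1→2: ·
e10 recover(0): 0[back,v=2,-]
e11 deliver 2→0: ·
e12 crash(0): 0[✗back,v=2,-]
e13 timeout(0): ·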